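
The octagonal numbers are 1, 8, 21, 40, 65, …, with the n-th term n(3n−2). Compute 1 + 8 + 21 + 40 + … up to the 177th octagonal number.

5560809

Σ i(3i−2) = 3Σi² − 2Σi over i = 1..177.
Σi = 15753 and Σi² = 1864105.
3·1864105 − 2·15753 = 5560809.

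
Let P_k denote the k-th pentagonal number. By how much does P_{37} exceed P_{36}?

Consecutive pentagonal numbers differ by 3n − 2: here 3·37 − 2 = 109.

109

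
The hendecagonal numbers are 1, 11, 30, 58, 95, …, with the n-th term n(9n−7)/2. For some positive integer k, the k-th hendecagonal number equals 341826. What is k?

Set n(9n−7)/2 = 341826, giving 9n² − 7n − 683652 = 0.
So n = (7 + 4961) / 18 = 4968/18 = 276.

276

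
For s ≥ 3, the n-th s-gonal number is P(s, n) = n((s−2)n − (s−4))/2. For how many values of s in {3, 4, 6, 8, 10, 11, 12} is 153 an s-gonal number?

2

s = 3: P(3, 17) = 153. ✓
s = 4: P(4, 12) = 144 and P(4, 13) = 169; 153 is not s-gonal.
s = 6: P(6, 9) = 153. ✓
s = 8: P(8, 7) = 133 and P(8, 8) = 176; 153 is not s-gonal.
s = 10: P(10, 6) = 126 and P(10, 7) = 175; 153 is not s-gonal.
s = 11: P(11, 6) = 141 and P(11, 7) = 196; 153 is not s-gonal.
s = 12: P(12, 5) = 105 and P(12, 6) = 156; 153 is not s-gonal.
Hits: s ∈ {3, 6} → 2.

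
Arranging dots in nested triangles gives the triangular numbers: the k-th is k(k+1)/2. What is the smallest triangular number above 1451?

1485

Solve n(n+1)/2 > 1451 for integer n.
The largest n with value ≤ 1451 is 53 (since 1431 ≤ 1451 < 1485), so the first above is n = 54, value 1485.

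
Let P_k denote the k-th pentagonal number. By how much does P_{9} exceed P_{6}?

9·(3·9 − 1)/2 = 117 and 6·(3·6 − 1)/2 = 51.
Difference: 117 − 51 = 66.

66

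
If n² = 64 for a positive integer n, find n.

8

We need n² = 64, so n = √64 = 8.
Check: 8² = 64. ✓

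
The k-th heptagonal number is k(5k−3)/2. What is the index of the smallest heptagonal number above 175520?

Solve n(5n−3)/2 > 175520 for integer n.
The largest n with value ≤ 175520 is 265 (since 175165 ≤ 175520 < 176491), so the first above is n = 266, value 176491.

266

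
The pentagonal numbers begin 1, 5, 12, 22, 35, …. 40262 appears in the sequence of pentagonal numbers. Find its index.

164

Set n(3n−1)/2 = 40262, giving 3n² − n − 80524 = 0.
The discriminant is 1 + 24·40262 = 966289, and √966289 = 983.
So n = (1 + 983) / 6 = 984/6 = 164.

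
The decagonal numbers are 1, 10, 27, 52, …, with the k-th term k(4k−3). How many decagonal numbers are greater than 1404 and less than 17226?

The n-th decagonal number is n(4n−3).
Smallest index with value > 1404: n = 20 (giving 1540).
Largest index with value < 17226: n = 65 (giving 16705).
Indices 20 through 65: 46 terms.

46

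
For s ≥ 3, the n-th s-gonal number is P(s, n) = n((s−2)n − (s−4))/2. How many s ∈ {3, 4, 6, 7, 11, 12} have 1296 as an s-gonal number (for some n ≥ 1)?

s = 3: P(3, 50) = 1275 and P(3, 51) = 1326; 1296 is not s-gonal.
s = 4: P(4, 36) = 1296. ✓
s = 6: P(6, 25) = 1225 and P(6, 26) = 1326; 1296 is not s-gonal.
s = 7: P(7, 23) = 1288 and P(7, 24) = 1404; 1296 is not s-gonal.
s = 11: P(11, 17) = 1241 and P(11, 18) = 1395; 1296 is not s-gonal.
s = 12: P(12, 16) = 1216 and P(12, 17) = 1377; 1296 is not s-gonal.
Hits: s ∈ {4} → 1.

1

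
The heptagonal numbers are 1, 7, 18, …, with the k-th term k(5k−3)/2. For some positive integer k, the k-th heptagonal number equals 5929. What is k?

Set n(5n−3)/2 = 5929, giving 5n² − 3n − 11858 = 0.
So n = (3 + 487) / 10 = 490/10 = 49.
Check: 49·(5·49 − 3)/2 = 5929. ✓

49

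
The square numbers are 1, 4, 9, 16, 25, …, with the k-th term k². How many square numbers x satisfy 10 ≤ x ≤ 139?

8

The n-th square number is n².
Smallest index with value ≥ 10: n = 4 (giving 16).
Largest index with value ≤ 139: n = 11 (giving 121).
Indices 4 through 11: 8 terms.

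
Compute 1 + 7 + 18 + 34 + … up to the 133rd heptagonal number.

Σ i(5i−3)/2 = (5Σi² − 3Σi) / 2 over i = 1..133.
Σi = 8911 and Σi² = 793079.
(5·793079 − 3·8911) / 2 = 3938662/2 = 1969331.

1969331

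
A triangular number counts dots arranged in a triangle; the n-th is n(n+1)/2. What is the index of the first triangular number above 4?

Solve n(n+1)/2 > 4 for integer n.
The largest n with value ≤ 4 is 2 (since 3 ≤ 4 < 6), so the first above is n = 3, value 6.

3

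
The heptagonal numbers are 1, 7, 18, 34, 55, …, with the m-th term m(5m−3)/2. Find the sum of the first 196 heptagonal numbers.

Σ i(5i−3)/2 = (5Σi² − 3Σi) / 2 over i = 1..196.
Σi = 19306 and Σi² = 2529086.
(5·2529086 − 3·19306) / 2 = 12587512/2 = 6293756.

6293756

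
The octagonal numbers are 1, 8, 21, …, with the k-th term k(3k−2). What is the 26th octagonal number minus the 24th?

296

26·(3·26 − 2) = 1976 and 24·(3·24 − 2) = 1680.
Difference: 1976 − 1680 = 296.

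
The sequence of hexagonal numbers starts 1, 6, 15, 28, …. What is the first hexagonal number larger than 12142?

Solve n(2n−1) > 12142 for integer n.
The largest n with value ≤ 12142 is 78 (since 12090 ≤ 12142 < 12403), so the first above is n = 79, value 12403.

12403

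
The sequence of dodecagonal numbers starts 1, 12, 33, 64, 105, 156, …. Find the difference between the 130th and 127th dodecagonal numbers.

3843

130·(5·130 − 4) = 83980 and 127·(5·127 − 4) = 80137.
Difference: 83980 − 80137 = 3843.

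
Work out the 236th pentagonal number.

83426

236·(3·236 − 1)/2 = 236·707/2 = 83426.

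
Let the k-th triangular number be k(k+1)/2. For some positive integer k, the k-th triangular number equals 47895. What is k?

309

Set n(n+1)/2 = 47895, giving n² + n − 95790 = 0.
The discriminant is 1 + 8·47895 = 383161, and √383161 = 619.
So n = (-1 + 619) / 2 = 618/2 = 309.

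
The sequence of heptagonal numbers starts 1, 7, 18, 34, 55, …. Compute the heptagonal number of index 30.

The 30th heptagonal number is n(5n−3)/2 with n = 30.
30·(5·30 − 3)/2 = 30·147/2 = 2205.

2205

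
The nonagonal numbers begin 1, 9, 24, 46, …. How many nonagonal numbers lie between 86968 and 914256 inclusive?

354

The n-th nonagonal number is n(7n−5)/2.
Smallest index with value ≥ 86968: n = 158 (giving 86979).
Largest index with value ≤ 914256: n = 511 (giving 912646).
Indices 158 through 511: 354 terms.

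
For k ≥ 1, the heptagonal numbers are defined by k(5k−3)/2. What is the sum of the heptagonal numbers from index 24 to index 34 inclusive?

Σ i(5i−3)/2 = (5Σi² − 3Σi) / 2 over i = 24..34.
Σi = 595 − 276 = 319 and Σi² = 13685 − 4324 = 9361.
(5·9361 − 3·319) / 2 = 45848/2 = 22924.

22924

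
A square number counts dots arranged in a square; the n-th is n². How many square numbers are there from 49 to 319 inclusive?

The n-th square number is n².
Smallest index with value ≥ 49: n = 7 (giving 49).
Largest index with value ≤ 319: n = 17 (giving 289).
Indices 7 through 17: 11 terms.

11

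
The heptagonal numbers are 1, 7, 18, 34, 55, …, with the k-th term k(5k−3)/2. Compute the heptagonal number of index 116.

33466

The 116th heptagonal number is n(5n−3)/2 with n = 116.
116·(5·116 − 3)/2 = 116·577/2 = 33466.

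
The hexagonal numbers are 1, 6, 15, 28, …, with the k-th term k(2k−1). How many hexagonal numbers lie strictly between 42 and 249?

The n-th hexagonal number is n(2n−1).
Smallest index with value > 42: n = 5 (giving 45).
Largest index with value < 249: n = 11 (giving 231).
Indices 5 through 11: 7 terms.

7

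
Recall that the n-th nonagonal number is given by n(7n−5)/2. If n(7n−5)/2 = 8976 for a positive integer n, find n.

Set n(7n−5)/2 = 8976, giving 7n² − 5n − 17952 = 0.
So n = (5 + 709) / 14 = 714/14 = 51.
Check: 51·(7·51 − 5)/2 = 8976. ✓

51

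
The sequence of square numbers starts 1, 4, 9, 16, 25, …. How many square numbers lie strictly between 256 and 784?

The n-th square number is n².
Smallest index with value > 256: n = 17 (giving 289).
Largest index with value < 784: n = 27 (giving 729).
Indices 17 through 27: 11 terms.

11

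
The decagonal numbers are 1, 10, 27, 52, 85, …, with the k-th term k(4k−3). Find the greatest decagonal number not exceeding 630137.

629245

Solve n(4n−3) ≤ 630137 for integer n.
n = 397 gives 629245 ≤ 630137, while n = 398 gives 632422 > 630137; so the answer is 629245.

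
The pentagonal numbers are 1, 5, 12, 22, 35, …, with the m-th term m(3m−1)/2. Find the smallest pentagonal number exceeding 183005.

Solve n(3n−1)/2 > 183005 for integer n.
The largest n with value ≤ 183005 is 349 (since 182527 ≤ 183005 < 183575), so the first above is n = 350, value 183575.

183575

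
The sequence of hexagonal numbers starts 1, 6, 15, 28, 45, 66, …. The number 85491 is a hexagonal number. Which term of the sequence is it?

Set n(2n−1) = 85491, giving 2n² − n − 85491 = 0.
So n = (1 + 827) / 4 = 828/4 = 207.

207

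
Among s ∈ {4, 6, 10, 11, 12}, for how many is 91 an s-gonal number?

1

s = 4: P(4, 9) = 81 and P(4, 10) = 100; 91 is not s-gonal.
s = 6: P(6, 7) = 91. ✓
s = 10: P(10, 5) = 85 and P(10, 6) = 126; 91 is not s-gonal.
s = 11: P(11, 4) = 58 and P(11, 5) = 95; 91 is not s-gonal.
s = 12: P(12, 4) = 64 and P(12, 5) = 105; 91 is not s-gonal.
Hits: s ∈ {6} → 1.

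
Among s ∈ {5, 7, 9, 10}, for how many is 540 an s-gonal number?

2

s = 5: P(5, 19) = 532 and P(5, 20) = 590; 540 is not s-gonal.
s = 7: P(7, 15) = 540. ✓
s = 9: P(9, 12) = 474 and P(9, 13) = 559; 540 is not s-gonal.
s = 10: P(10, 12) = 540. ✓
Hits: s ∈ {7, 10} → 2.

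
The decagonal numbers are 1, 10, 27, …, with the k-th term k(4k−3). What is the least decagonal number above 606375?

607230

Solve n(4n−3) > 606375 for integer n.
The largest n with value ≤ 606375 is 389 (since 604117 ≤ 606375 < 607230), so the first above is n = 390, value 607230.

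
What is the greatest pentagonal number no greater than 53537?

Solve n(3n−1)/2 ≤ 53537 for integer n.
n = 189 gives 53487 ≤ 53537, while n = 190 gives 54055 > 53537; so the answer is 53487.

53487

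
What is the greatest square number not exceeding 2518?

2500

Solve n² ≤ 2518 for integer n.
n = 50 gives 2500 ≤ 2518, while n = 51 gives 2601 > 2518; so the answer is 2500.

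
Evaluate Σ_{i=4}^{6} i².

77

Σ_{i=4}^{6} i² = 91 − 14 = 77.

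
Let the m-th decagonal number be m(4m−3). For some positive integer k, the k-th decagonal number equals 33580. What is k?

92

Set n(4n−3) = 33580, giving 4n² − 3n − 33580 = 0.
The discriminant is 9 + 16·33580 = 537289, and √537289 = 733.
So n = (3 + 733) / 8 = 736/8 = 92.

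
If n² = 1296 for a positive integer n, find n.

We need n² = 1296, so n = √1296 = 36.
Check: 36² = 1296. ✓

36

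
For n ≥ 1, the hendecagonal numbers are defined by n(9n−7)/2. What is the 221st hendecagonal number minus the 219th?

221·(9·221 − 7)/2 = 219011 and 219·(9·219 − 7)/2 = 215058.
Difference: 219011 − 215058 = 3953.

3953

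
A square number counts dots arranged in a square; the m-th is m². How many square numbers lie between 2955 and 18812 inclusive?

83

The n-th square number is n².
Smallest index with value ≥ 2955: n = 55 (giving 3025).
Largest index with value ≤ 18812: n = 137 (giving 18769).
Indices 55 through 137: 83 terms.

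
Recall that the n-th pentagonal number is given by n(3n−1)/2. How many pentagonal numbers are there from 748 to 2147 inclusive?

16

The n-th pentagonal number is n(3n−1)/2.
Smallest index with value ≥ 748: n = 23 (giving 782).
Largest index with value ≤ 2147: n = 38 (giving 2147).
Indices 23 through 38: 16 terms.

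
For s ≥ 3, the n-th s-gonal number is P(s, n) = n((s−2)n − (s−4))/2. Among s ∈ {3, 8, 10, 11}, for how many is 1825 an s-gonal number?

s = 3: P(3, 59) = 1770 and P(3, 60) = 1830; 1825 is not s-gonal.
s = 8: P(8, 25) = 1825. ✓
s = 10: P(10, 21) = 1701 and P(10, 22) = 1870; 1825 is not s-gonal.
s = 11: P(11, 20) = 1730 and P(11, 21) = 1911; 1825 is not s-gonal.
Hits: s ∈ {8} → 1.

1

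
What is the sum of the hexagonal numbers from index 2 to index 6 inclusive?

160

Σ i(2i−1) = 2Σi² − Σi over i = 2..6.
Σi = 21 − 1 = 20 and Σi² = 91 − 1 = 90.
2·90 − 1·20 = 160.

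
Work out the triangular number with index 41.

861

The 41st triangular number is n(n+1)/2 with n = 41.
41·42/2 = 1722/2 = 861.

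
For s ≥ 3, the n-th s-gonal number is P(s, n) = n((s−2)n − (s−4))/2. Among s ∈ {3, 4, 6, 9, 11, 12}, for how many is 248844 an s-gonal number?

1

s = 3: P(3, 704) = 248160 and P(3, 705) = 248865; 248844 is not s-gonal.
s = 4: P(4, 498) = 248004 and P(4, 499) = 249001; 248844 is not s-gonal.
s = 6: P(6, 352) = 247456 and P(6, 353) = 248865; 248844 is not s-gonal.
s = 9: P(9, 267) = 248844. ✓
s = 11: P(11, 235) = 247690 and P(11, 236) = 249806; 248844 is not s-gonal.
s = 12: P(12, 223) = 247753 and P(12, 224) = 249984; 248844 is not s-gonal.
Hits: s ∈ {9} → 1.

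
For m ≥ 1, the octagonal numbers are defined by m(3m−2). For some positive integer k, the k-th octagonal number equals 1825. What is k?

25

Set n(3n−2) = 1825, giving 3n² − 2n − 1825 = 0.
The discriminant is 4 + 12·1825 = 21904, and √21904 = 148.
So n = (2 + 148) / 6 = 150/6 = 25.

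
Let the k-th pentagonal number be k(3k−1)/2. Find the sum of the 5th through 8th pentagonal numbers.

Σ i(3i−1)/2 = (3Σi² − Σi) / 2 over i = 5..8.
Σi = 36 − 10 = 26 and Σi² = 204 − 30 = 174.
(3·174 − 1·26) / 2 = 496/2 = 248.

248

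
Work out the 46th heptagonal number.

The 46th heptagonal number is n(5n−3)/2 with n = 46.
46·(5·46 − 3)/2 = 46·227/2 = 5221.

5221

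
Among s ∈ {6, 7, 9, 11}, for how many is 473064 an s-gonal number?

s = 6: P(6, 486) = 471906 and P(6, 487) = 473851; 473064 is not s-gonal.
s = 7: P(7, 435) = 472410 and P(7, 436) = 474586; 473064 is not s-gonal.
s = 9: P(9, 368) = 473064. ✓
s = 11: P(11, 324) = 471258 and P(11, 325) = 474175; 473064 is not s-gonal.
Hits: s ∈ {9} → 1.

1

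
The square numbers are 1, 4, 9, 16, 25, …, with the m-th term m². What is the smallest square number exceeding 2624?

Solve n² > 2624 for integer n.
The largest n with value ≤ 2624 is 51 (since 2601 ≤ 2624 < 2704), so the first above is n = 52, value 2704.

2704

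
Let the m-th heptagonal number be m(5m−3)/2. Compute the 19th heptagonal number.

874

19·(5·19 − 3)/2 = 19·92/2 = 19·46 = 874.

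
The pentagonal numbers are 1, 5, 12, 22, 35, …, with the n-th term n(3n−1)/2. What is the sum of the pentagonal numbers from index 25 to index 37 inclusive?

18811

Σ i(3i−1)/2 = (3Σi² − Σi) / 2 over i = 25..37.
Σi = 703 − 300 = 403 and Σi² = 17575 − 4900 = 12675.
(3·12675 − 1·403) / 2 = 37622/2 = 18811.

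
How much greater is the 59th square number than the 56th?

345

59² = 3481 and 56² = 3136.
Difference: 3481 − 3136 = 345.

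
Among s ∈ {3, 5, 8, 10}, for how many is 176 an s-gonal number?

s = 3: P(3, 18) = 171 and P(3, 19) = 190; 176 is not s-gonal.
s = 5: P(5, 11) = 176. ✓
s = 8: P(8, 8) = 176. ✓
s = 10: P(10, 7) = 175 and P(10, 8) = 232; 176 is not s-gonal.
Hits: s ∈ {5, 8} → 2.

2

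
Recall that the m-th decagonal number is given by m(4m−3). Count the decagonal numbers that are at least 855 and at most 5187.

22

The n-th decagonal number is n(4n−3).
Smallest index with value ≥ 855: n = 15 (giving 855).
Largest index with value ≤ 5187: n = 36 (giving 5076).
Indices 15 through 36: 22 terms.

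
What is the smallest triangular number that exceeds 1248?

Solve n(n+1)/2 > 1248 for integer n.
The largest n with value ≤ 1248 is 49 (since 1225 ≤ 1248 < 1275), so the first above is n = 50, value 1275.

1275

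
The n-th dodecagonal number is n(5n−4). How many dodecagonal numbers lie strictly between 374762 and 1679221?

The n-th dodecagonal number is n(5n−4).
Smallest index with value > 374762: n = 275 (giving 377025).
Largest index with value < 1679221: n = 579 (giving 1673889).
Indices 275 through 579: 305 terms.

305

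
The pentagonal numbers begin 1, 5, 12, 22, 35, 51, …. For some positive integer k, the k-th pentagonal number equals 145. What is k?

10

Set n(3n−1)/2 = 145, giving 3n² − n − 290 = 0.
The discriminant is 1 + 24·145 = 3481, and √3481 = 59.
So n = (1 + 59) / 6 = 60/6 = 10.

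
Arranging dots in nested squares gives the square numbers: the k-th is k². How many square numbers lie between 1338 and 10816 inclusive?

68

The n-th square number is n².
Smallest index with value ≥ 1338: n = 37 (giving 1369).
Largest index with value ≤ 10816: n = 104 (giving 10816).
Indices 37 through 104: 68 terms.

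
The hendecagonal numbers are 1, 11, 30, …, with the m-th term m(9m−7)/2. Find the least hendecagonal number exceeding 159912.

Solve n(9n−7)/2 > 159912 for integer n.
The largest n with value ≤ 159912 is 188 (since 158390 ≤ 159912 < 160083), so the first above is n = 189, value 160083.

160083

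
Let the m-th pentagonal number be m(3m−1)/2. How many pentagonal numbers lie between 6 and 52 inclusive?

4

The n-th pentagonal number is n(3n−1)/2.
Smallest index with value ≥ 6: n = 3 (giving 12).
Largest index with value ≤ 52: n = 6 (giving 51).
Indices 3 through 6: 4 terms.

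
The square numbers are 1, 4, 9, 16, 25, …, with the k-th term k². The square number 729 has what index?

We need n² = 729, so n = √729 = 27.

27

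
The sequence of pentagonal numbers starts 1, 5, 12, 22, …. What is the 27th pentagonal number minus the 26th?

Consecutive pentagonal numbers differ by 3n − 2: here 3·27 − 2 = 79.

79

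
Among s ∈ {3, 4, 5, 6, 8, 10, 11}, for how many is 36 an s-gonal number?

s = 3: P(3, 8) = 36. ✓
s = 4: P(4, 6) = 36. ✓
s = 5: P(5, 5) = 35 and P(5, 6) = 51; 36 is not s-gonal.
s = 6: P(6, 4) = 28 and P(6, 5) = 45; 36 is not s-gonal.
s = 8: P(8, 3) = 21 and P(8, 4) = 40; 36 is not s-gonal.
s = 10: P(10, 3) = 27 and P(10, 4) = 52; 36 is not s-gonal.
s = 11: P(11, 3) = 30 and P(11, 4) = 58; 36 is not s-gonal.
Hits: s ∈ {3, 4} → 2.

2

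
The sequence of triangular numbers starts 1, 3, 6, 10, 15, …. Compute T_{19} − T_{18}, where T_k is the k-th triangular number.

19

Consecutive triangular numbers differ by n: T_{19} − T_{18} = 19.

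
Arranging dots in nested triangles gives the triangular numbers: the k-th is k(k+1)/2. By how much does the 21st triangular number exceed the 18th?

60

21·22/2 = 231 and 18·19/2 = 171.
Difference: 231 − 171 = 60.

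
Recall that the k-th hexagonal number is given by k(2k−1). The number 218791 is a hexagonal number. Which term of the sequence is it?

Set n(2n−1) = 218791, giving 2n² − n − 218791 = 0.
So n = (1 + 1323) / 4 = 1324/4 = 331.
Check: 331·(2·331 − 1) = 218791. ✓

331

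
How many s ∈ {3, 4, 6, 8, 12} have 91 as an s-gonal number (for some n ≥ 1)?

2

s = 3: P(3, 13) = 91. ✓
s = 4: P(4, 9) = 81 and P(4, 10) = 100; 91 is not s-gonal.
s = 6: P(6, 7) = 91. ✓
s = 8: P(8, 5) = 65 and P(8, 6) = 96; 91 is not s-gonal.
s = 12: P(12, 4) = 64 and P(12, 5) = 105; 91 is not s-gonal.
Hits: s ∈ {3, 6} → 2.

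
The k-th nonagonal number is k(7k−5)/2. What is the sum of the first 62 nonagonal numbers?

Σ i(7i−5)/2 = (7Σi² − 5Σi) / 2 over i = 1..62.
Σi = 1953 and Σi² = 81375.
(7·81375 − 5·1953) / 2 = 559860/2 = 279930.

279930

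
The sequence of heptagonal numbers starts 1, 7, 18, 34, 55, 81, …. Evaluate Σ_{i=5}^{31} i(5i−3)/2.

Σ i(5i−3)/2 = (5Σi² − 3Σi) / 2 over i = 5..31.
Σi = 496 − 10 = 486 and Σi² = 10416 − 30 = 10386.
(5·10386 − 3·486) / 2 = 50472/2 = 25236.

25236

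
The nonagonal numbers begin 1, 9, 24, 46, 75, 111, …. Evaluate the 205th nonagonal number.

The 205th nonagonal number is n(7n−5)/2 with n = 205.
205·(7·205 − 5)/2 = 205·1430/2 = 205·715 = 146575.

146575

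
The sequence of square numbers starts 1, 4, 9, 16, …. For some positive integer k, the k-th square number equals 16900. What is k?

130

We need n² = 16900, so n = √16900 = 130.
Check: 130² = 16900. ✓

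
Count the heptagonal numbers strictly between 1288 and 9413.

The n-th heptagonal number is n(5n−3)/2.
Smallest index with value > 1288: n = 24 (giving 1404).
Largest index with value < 9413: n = 61 (giving 9211).
Indices 24 through 61: 38 terms.

38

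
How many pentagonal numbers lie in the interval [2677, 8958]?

The n-th pentagonal number is n(3n−1)/2.
Smallest index with value ≥ 2677: n = 43 (giving 2752).
Largest index with value ≤ 8958: n = 77 (giving 8855).
Indices 43 through 77: 35 terms.

35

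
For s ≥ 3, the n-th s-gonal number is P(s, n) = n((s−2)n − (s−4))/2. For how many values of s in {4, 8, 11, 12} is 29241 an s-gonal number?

s = 4: P(4, 171) = 29241. ✓
s = 8: P(8, 99) = 29205 and P(8, 100) = 29800; 29241 is not s-gonal.
s = 11: P(11, 81) = 29241. ✓
s = 12: P(12, 76) = 28576 and P(12, 77) = 29337; 29241 is not s-gonal.
Hits: s ∈ {4, 11} → 2.

2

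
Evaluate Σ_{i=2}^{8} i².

Σ_{i=2}^{8} i² = 204 − 1 = 203.

203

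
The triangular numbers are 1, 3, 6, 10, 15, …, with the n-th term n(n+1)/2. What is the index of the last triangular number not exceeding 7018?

Solve n(n+1)/2 ≤ 7018 for integer n.
n = 117 gives 6903 ≤ 7018, while n = 118 gives 7021 > 7018; so the answer is index 117.

117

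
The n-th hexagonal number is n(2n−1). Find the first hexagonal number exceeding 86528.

87153

Solve n(2n−1) > 86528 for integer n.
The largest n with value ≤ 86528 is 208 (since 86320 ≤ 86528 < 87153), so the first above is n = 209, value 87153.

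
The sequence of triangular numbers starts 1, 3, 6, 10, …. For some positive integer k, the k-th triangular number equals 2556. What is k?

71

Set n(n+1)/2 = 2556, giving n² + n − 5112 = 0.
The discriminant is 1 + 8·2556 = 20449, and √20449 = 143.
So n = (-1 + 143) / 2 = 142/2 = 71.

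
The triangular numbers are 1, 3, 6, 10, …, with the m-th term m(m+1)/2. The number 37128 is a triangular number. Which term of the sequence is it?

Set n(n+1)/2 = 37128, giving n² + n − 74256 = 0.
The discriminant is 1 + 8·37128 = 297025, and √297025 = 545.
So n = (-1 + 545) / 2 = 544/2 = 272.

272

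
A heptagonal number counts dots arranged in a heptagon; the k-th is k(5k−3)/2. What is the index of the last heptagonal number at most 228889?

Solve n(5n−3)/2 ≤ 228889 for integer n.
n = 302 gives 227557 ≤ 228889, while n = 303 gives 229068 > 228889; so the answer is index 302.

302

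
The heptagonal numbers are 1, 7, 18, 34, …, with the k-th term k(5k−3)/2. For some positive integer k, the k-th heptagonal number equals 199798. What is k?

Set n(5n−3)/2 = 199798, giving 5n² − 3n − 399596 = 0.
The discriminant is 9 + 40·199798 = 7991929, and √7991929 = 2827.
So n = (3 + 2827) / 10 = 2830/10 = 283.
Check: 283·(5·283 − 3)/2 = 199798. ✓

283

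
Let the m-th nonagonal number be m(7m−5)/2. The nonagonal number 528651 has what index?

389

Set n(7n−5)/2 = 528651, giving 7n² − 5n − 1057302 = 0.
So n = (5 + 5441) / 14 = 5446/14 = 389.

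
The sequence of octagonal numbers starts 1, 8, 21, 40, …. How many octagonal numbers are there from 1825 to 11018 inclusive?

The n-th octagonal number is n(3n−2).
Smallest index with value ≥ 1825: n = 25 (giving 1825).
Largest index with value ≤ 11018: n = 60 (giving 10680).
Indices 25 through 60: 36 terms.

36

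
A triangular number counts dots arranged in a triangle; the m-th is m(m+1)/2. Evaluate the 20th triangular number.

The 20th triangular number is n(n+1)/2 with n = 20.
20·21/2 = 420/2 = 210.

210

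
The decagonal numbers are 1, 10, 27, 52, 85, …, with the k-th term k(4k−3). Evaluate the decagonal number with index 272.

295120

The 272nd decagonal number is n(4n−3) with n = 272.
272·(4·272 − 3) = 272·1085 = 295120.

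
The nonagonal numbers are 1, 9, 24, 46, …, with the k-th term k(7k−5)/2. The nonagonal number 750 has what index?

Set n(7n−5)/2 = 750, giving 7n² − 5n − 1500 = 0.
The discriminant is 25 + 56·750 = 42025, and √42025 = 205.
So n = (5 + 205) / 14 = 210/14 = 15.

15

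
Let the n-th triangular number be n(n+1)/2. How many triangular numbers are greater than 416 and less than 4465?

65

The n-th triangular number is n(n+1)/2.
Smallest index with value > 416: n = 29 (giving 435).
Largest index with value < 4465: n = 93 (giving 4371).
Indices 29 through 93: 65 terms.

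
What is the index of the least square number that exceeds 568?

Solve n² > 568 for integer n.
The largest n with value ≤ 568 is 23 (since 529 ≤ 568 < 576), so the first above is n = 24, value 576.

24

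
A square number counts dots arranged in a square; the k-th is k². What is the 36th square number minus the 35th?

n² − (n−1)² = 2n − 1, so 36² − 35² = 2·36 − 1 = 71.

71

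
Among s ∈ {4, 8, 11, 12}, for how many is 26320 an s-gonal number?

1

s = 4: P(4, 162) = 26244 and P(4, 163) = 26569; 26320 is not s-gonal.
s = 8: P(8, 94) = 26320. ✓
s = 11: P(11, 76) = 25726 and P(11, 77) = 26411; 26320 is not s-gonal.
s = 12: P(12, 72) = 25632 and P(12, 73) = 26353; 26320 is not s-gonal.
Hits: s ∈ {8} → 1.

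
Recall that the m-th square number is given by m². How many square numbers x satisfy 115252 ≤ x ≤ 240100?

The n-th square number is n².
Smallest index with value ≥ 115252: n = 340 (giving 115600).
Largest index with value ≤ 240100: n = 490 (giving 240100).
Indices 340 through 490: 151 terms.

151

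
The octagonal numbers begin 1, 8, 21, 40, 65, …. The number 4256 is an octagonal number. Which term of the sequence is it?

Set n(3n−2) = 4256, giving 3n² − 2n − 4256 = 0.
The discriminant is 4 + 12·4256 = 51076, and √51076 = 226.
So n = (2 + 226) / 6 = 228/6 = 38.
Check: 38·(3·38 − 2) = 4256. ✓

38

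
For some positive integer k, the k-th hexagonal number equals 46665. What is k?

Set n(2n−1) = 46665, giving 2n² − n − 46665 = 0.
So n = (1 + 611) / 4 = 612/4 = 153.

153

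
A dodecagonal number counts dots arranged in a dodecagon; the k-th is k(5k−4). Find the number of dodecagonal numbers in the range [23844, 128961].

92

The n-th dodecagonal number is n(5n−4).
Smallest index with value ≥ 23844: n = 70 (giving 24220).
Largest index with value ≤ 128961: n = 161 (giving 128961).
Indices 70 through 161: 92 terms.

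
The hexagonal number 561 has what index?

17

Set n(2n−1) = 561, giving 2n² − n − 561 = 0.
The discriminant is 1 + 8·561 = 4489, and √4489 = 67.
So n = (1 + 67) / 4 = 68/4 = 17.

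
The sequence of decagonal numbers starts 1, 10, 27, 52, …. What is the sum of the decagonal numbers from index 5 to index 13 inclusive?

2913

Σ i(4i−3) = 4Σi² − 3Σi over i = 5..13.
Σi = 91 − 10 = 81 and Σi² = 819 − 30 = 789.
4·789 − 3·81 = 2913.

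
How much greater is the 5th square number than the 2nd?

21

5² = 25 and 2² = 4.
Difference: 25 − 4 = 21.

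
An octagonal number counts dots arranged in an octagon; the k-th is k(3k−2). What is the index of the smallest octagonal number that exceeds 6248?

46

Solve n(3n−2) > 6248 for integer n.
The largest n with value ≤ 6248 is 45 (since 5985 ≤ 6248 < 6256), so the first above is n = 46, value 6256.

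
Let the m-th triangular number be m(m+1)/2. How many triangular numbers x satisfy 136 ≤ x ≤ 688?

21

The n-th triangular number is n(n+1)/2.
Smallest index with value ≥ 136: n = 16 (giving 136).
Largest index with value ≤ 688: n = 36 (giving 666).
Indices 16 through 36: 21 terms.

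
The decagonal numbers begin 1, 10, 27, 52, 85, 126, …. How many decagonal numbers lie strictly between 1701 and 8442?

The n-th decagonal number is n(4n−3).
Smallest index with value > 1701: n = 22 (giving 1870).
Largest index with value < 8442: n = 46 (giving 8326).
Indices 22 through 46: 25 terms.

25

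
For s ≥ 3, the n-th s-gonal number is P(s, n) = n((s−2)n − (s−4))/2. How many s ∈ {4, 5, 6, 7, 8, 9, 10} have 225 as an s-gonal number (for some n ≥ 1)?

2

s = 4: P(4, 15) = 225. ✓
s = 5: P(5, 12) = 210 and P(5, 13) = 247; 225 is not s-gonal.
s = 6: P(6, 10) = 190 and P(6, 11) = 231; 225 is not s-gonal.
s = 7: P(7, 9) = 189 and P(7, 10) = 235; 225 is not s-gonal.
s = 8: P(8, 9) = 225. ✓
s = 9: P(9, 8) = 204 and P(9, 9) = 261; 225 is not s-gonal.
s = 10: P(10, 7) = 175 and P(10, 8) = 232; 225 is not s-gonal.
Hits: s ∈ {4, 8} → 2.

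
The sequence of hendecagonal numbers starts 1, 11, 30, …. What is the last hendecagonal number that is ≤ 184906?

Solve n(9n−7)/2 ≤ 184906 for integer n.
n = 203 gives 184730 ≤ 184906, while n = 204 gives 186558 > 184906; so the answer is 184730.

184730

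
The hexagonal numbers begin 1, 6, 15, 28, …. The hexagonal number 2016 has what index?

Set n(2n−1) = 2016, giving 2n² − n − 2016 = 0.
The discriminant is 1 + 8·2016 = 16129, and √16129 = 127.
So n = (1 + 127) / 4 = 128/4 = 32.
Check: 32·(2·32 − 1) = 2016. ✓

32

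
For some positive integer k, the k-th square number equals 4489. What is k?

We need n² = 4489, so n = √4489 = 67.

67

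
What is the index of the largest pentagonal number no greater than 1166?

Solve n(3n−1)/2 ≤ 1166 for integer n.
n = 28 gives 1162 ≤ 1166, while n = 29 gives 1247 > 1166; so the answer is index 28.

28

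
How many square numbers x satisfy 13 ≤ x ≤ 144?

9

The n-th square number is n².
Smallest index with value ≥ 13: n = 4 (giving 16).
Largest index with value ≤ 144: n = 12 (giving 144).
Indices 4 through 12: 9 terms.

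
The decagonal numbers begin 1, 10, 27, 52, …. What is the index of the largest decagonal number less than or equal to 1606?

Solve n(4n−3) ≤ 1606 for integer n.
n = 20 gives 1540 ≤ 1606, while n = 21 gives 1701 > 1606; so the answer is index 20.

20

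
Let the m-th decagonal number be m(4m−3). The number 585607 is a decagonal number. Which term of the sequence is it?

Set n(4n−3) = 585607, giving 4n² − 3n − 585607 = 0.
The discriminant is 9 + 16·585607 = 9369721, and √9369721 = 3061.
So n = (3 + 3061) / 8 = 3064/8 = 383.

383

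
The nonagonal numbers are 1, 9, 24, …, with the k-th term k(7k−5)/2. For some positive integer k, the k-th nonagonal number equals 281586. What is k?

284

Set n(7n−5)/2 = 281586, giving 7n² − 5n − 563172 = 0.
The discriminant is 25 + 56·281586 = 15768841, and √15768841 = 3971.
So n = (5 + 3971) / 14 = 3976/14 = 284.
Check: 284·(7·284 − 5)/2 = 281586. ✓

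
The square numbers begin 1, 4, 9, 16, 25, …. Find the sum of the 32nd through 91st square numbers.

Σ_{i=32}^{91} i² = 255346 − 10416 = 244930.

244930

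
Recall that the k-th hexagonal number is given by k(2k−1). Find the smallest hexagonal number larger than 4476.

Solve n(2n−1) > 4476 for integer n.
The largest n with value ≤ 4476 is 47 (since 4371 ≤ 4476 < 4560), so the first above is n = 48, value 4560.

4560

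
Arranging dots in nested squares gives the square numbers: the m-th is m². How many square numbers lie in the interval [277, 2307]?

32

The n-th square number is n².
Smallest index with value ≥ 277: n = 17 (giving 289).
Largest index with value ≤ 2307: n = 48 (giving 2304).
Indices 17 through 48: 32 terms.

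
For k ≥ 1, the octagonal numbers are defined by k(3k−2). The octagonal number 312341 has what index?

Set n(3n−2) = 312341, giving 3n² − 2n − 312341 = 0.
The discriminant is 4 + 12·312341 = 3748096, and √3748096 = 1936.
So n = (2 + 1936) / 6 = 1938/6 = 323.
Check: 323·(3·323 − 2) = 312341. ✓

323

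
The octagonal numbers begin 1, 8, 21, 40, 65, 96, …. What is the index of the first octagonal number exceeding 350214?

Solve n(3n−2) > 350214 for integer n.
The largest n with value ≤ 350214 is 342 (since 350208 ≤ 350214 < 352261), so the first above is n = 343, value 352261.

343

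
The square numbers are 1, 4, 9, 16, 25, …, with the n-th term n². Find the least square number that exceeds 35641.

35721

Solve n² > 35641 for integer n.
The largest n with value ≤ 35641 is 188 (since 35344 ≤ 35641 < 35721), so the first above is n = 189, value 35721.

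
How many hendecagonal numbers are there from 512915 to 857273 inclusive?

99

The n-th hendecagonal number is n(9n−7)/2.
Smallest index with value ≥ 512915: n = 338 (giving 512915).
Largest index with value ≤ 857273: n = 436 (giving 853906).
Indices 338 through 436: 99 terms.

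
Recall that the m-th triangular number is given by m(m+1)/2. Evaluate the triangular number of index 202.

20503

The 202nd triangular number is n(n+1)/2 with n = 202.
202·203/2 = 41006/2 = 20503.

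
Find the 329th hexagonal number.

The 329th hexagonal number is n(2n−1) with n = 329.
329·(2·329 − 1) = 329·657 = 216153.

216153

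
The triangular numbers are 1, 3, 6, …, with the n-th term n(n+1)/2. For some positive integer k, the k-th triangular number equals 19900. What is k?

Set n(n+1)/2 = 19900, giving n² + n − 39800 = 0.
The discriminant is 1 + 8·19900 = 159201, and √159201 = 399.
So n = (-1 + 399) / 2 = 398/2 = 199.

199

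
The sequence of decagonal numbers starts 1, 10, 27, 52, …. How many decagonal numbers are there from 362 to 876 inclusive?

6

The n-th decagonal number is n(4n−3).
Smallest index with value ≥ 362: n = 10 (giving 370).
Largest index with value ≤ 876: n = 15 (giving 855).
Indices 10 through 15: 6 terms.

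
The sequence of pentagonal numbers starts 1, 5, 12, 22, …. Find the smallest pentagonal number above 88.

Solve n(3n−1)/2 > 88 for integer n.
The largest n with value ≤ 88 is 7 (since 70 ≤ 88 < 92), so the first above is n = 8, value 92.

92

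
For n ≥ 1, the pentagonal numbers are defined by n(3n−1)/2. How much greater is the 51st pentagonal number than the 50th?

Consecutive pentagonal numbers differ by 3n − 2: here 3·51 − 2 = 151.

151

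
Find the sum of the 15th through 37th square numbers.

16560

Σ_{i=15}^{37} i² = 17575 − 1015 = 16560.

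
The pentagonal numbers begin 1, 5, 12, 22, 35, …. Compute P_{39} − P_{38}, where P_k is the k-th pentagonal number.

115

Consecutive pentagonal numbers differ by 3n − 2: here 3·39 − 2 = 115.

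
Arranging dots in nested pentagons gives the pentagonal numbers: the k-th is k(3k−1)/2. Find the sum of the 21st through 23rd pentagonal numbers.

Σ i(3i−1)/2 = (3Σi² − Σi) / 2 over i = 21..23.
Σi = 276 − 210 = 66 and Σi² = 4324 − 2870 = 1454.
(3·1454 − 1·66) / 2 = 4296/2 = 2148.

2148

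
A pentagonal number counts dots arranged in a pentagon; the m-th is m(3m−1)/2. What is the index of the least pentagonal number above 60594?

Solve n(3n−1)/2 > 60594 for integer n.
The largest n with value ≤ 60594 is 201 (since 60501 ≤ 60594 < 61105), so the first above is n = 202, value 61105.

202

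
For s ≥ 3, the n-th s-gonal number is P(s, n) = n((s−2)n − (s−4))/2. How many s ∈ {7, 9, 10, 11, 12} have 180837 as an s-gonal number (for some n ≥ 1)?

s = 7: P(7, 269) = 180499 and P(7, 270) = 181845; 180837 is not s-gonal.
s = 9: P(9, 227) = 179784 and P(9, 228) = 181374; 180837 is not s-gonal.
s = 10: P(10, 213) = 180837. ✓
s = 11: P(11, 200) = 179300 and P(11, 201) = 181101; 180837 is not s-gonal.
s = 12: P(12, 190) = 179740 and P(12, 191) = 181641; 180837 is not s-gonal.
Hits: s ∈ {10} → 1.

1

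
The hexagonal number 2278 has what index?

34

Set n(2n−1) = 2278, giving 2n² − n − 2278 = 0.
So n = (1 + 135) / 4 = 136/4 = 34.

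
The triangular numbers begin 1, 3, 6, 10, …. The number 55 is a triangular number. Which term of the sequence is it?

10

Set n(n+1)/2 = 55, giving n² + n − 110 = 0.
So n = (-1 + 21) / 2 = 20/2 = 10.
Check: 10·11/2 = 55. ✓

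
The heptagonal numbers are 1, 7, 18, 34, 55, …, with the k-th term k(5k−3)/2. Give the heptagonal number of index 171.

The 171st heptagonal number is n(5n−3)/2 with n = 171.
171·(5·171 − 3)/2 = 171·852/2 = 171·426 = 72846.

72846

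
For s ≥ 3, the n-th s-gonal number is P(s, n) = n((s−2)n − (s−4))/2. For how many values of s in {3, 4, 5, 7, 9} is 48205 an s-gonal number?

1

s = 3: P(3, 310) = 48205. ✓
s = 4: P(4, 219) = 47961 and P(4, 220) = 48400; 48205 is not s-gonal.
s = 5: P(5, 179) = 47972 and P(5, 180) = 48510; 48205 is not s-gonal.
s = 7: P(7, 139) = 48094 and P(7, 140) = 48790; 48205 is not s-gonal.
s = 9: P(9, 117) = 47619 and P(9, 118) = 48439; 48205 is not s-gonal.
Hits: s ∈ {3} → 1.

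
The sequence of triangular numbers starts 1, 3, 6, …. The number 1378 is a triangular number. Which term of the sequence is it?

52

Set n(n+1)/2 = 1378, giving n² + n − 2756 = 0.
The discriminant is 1 + 8·1378 = 11025, and √11025 = 105.
So n = (-1 + 105) / 2 = 104/2 = 52.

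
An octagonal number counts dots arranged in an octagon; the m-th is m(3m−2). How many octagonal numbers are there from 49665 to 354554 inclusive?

216

The n-th octagonal number is n(3n−2).
Smallest index with value ≥ 49665: n = 129 (giving 49665).
Largest index with value ≤ 354554: n = 344 (giving 354320).
Indices 129 through 344: 216 terms.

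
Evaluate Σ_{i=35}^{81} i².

166756

Σ_{i=35}^{81} i² = 180441 − 13685 = 166756.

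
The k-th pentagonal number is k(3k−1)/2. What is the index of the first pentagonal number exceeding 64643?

Solve n(3n−1)/2 > 64643 for integer n.
The largest n with value ≤ 64643 is 207 (since 64170 ≤ 64643 < 64792), so the first above is n = 208, value 64792.

208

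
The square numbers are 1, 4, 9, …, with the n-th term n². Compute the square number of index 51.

2601

The 51st square number is n² with n = 51.
51² = 2601.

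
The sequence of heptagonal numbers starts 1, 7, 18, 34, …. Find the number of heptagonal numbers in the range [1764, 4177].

15

The n-th heptagonal number is n(5n−3)/2.
Smallest index with value ≥ 1764: n = 27 (giving 1782).
Largest index with value ≤ 4177: n = 41 (giving 4141).
Indices 27 through 41: 15 terms.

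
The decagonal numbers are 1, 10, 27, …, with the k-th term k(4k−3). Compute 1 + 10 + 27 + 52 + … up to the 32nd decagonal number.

Σ i(4i−3) = 4Σi² − 3Σi over i = 1..32.
Σi = 528 and Σi² = 11440.
4·11440 − 3·528 = 44176.

44176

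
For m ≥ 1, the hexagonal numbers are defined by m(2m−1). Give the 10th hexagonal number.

10·(2·10 − 1) = 10·19 = 190.

190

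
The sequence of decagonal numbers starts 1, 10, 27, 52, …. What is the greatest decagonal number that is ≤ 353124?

Solve n(4n−3) ≤ 353124 for integer n.
n = 297 gives 351945 ≤ 353124, while n = 298 gives 354322 > 353124; so the answer is 351945.

351945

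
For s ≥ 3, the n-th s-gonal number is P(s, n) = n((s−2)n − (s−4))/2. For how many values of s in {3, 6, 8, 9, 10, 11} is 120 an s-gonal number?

2

s = 3: P(3, 15) = 120. ✓
s = 6: P(6, 8) = 120. ✓
s = 8: P(8, 6) = 96 and P(8, 7) = 133; 120 is not s-gonal.
s = 9: P(9, 6) = 111 and P(9, 7) = 154; 120 is not s-gonal.
s = 10: P(10, 5) = 85 and P(10, 6) = 126; 120 is not s-gonal.
s = 11: P(11, 5) = 95 and P(11, 6) = 141; 120 is not s-gonal.
Hits: s ∈ {3, 6} → 2.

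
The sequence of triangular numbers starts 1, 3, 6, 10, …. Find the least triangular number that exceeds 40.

45

Solve n(n+1)/2 > 40 for integer n.
The largest n with value ≤ 40 is 8 (since 36 ≤ 40 < 45), so the first above is n = 9, value 45.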